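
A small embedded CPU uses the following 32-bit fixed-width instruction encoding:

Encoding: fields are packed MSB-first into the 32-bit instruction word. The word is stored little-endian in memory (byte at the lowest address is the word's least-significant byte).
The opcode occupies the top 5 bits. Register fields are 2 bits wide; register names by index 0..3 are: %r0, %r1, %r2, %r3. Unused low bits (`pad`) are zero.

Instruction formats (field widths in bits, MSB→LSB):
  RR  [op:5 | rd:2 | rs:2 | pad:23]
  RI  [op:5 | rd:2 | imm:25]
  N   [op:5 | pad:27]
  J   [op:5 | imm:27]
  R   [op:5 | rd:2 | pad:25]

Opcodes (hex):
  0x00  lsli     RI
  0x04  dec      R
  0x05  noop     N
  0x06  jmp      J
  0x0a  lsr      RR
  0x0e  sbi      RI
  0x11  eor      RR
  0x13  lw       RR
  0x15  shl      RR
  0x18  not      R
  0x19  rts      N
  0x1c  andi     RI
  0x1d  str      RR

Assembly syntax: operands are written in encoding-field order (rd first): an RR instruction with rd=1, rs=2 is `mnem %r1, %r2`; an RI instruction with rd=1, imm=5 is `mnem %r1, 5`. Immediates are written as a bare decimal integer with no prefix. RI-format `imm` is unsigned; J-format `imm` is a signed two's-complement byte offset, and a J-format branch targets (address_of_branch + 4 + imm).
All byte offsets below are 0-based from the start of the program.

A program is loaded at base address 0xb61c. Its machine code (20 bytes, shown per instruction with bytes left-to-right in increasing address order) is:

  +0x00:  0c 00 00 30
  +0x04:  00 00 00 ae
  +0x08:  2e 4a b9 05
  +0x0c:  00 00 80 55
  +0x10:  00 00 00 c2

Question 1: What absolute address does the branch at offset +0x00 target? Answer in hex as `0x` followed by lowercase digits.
[00] 0c 00 00 30 → 0x3000000c
  opcode bits[31:27]=0x6: jmp/J
  [26:0] imm=12 = 12
  target = base 0xb61c + off 0x00 + 4 + imm 12 = 0xb62c

0xb62c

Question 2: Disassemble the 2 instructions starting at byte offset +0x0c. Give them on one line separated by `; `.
lsr %r2, %r3; not %r1

off 0x0c: read 00 00 80 55 as little → 0x55800000
  opcode bits[31:27]=0xa: lsr/RR
  rd: (w>>25)&0x3=0x2 → %r2
  rs: (w>>23)&0x3=0x3 → %r3
off 0x10: read 00 00 00 c2 as little → 0xc2000000
  opcode bits[31:27]=0x18: not/R
  rd: (w>>25)&0x3=0x1 → %r1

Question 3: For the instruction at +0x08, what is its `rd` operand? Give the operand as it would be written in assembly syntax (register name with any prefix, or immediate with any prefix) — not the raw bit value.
%r2

[08] 2e 4a b9 05 → 0x05b94a2e
  opcode bits[31:27]=0x0: lsli/RI
  rd@[26:25]=0x2 ⇒ %r2
  imm@[24:0]=0x1b94a2e ⇒ 28920366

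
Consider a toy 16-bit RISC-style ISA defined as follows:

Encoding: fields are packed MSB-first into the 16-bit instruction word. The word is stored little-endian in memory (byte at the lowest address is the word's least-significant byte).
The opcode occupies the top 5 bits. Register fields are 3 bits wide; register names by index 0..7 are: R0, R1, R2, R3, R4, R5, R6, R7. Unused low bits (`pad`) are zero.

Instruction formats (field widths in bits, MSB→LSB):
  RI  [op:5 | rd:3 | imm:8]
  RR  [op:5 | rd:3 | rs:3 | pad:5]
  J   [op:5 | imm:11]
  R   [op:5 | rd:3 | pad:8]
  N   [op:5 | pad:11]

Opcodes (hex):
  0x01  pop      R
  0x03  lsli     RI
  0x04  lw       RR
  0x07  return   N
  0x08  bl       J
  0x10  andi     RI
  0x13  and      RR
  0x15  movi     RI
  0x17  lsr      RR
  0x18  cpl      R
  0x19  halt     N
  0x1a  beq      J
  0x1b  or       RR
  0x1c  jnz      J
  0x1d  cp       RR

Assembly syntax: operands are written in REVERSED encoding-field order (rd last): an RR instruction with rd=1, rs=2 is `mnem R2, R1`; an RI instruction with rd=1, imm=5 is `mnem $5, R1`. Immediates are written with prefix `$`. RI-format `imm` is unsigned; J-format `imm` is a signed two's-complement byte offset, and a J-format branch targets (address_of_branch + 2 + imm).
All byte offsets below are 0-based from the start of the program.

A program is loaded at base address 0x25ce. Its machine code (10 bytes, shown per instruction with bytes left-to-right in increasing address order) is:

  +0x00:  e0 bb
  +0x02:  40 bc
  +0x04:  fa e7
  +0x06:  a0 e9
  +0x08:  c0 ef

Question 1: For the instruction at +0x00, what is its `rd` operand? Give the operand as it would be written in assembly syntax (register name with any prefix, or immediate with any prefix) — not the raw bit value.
R3

off 0x00: read e0 bb as little → 0xbbe0
  top 5b → 0x17 → lsr [RR]
  [10:8] rd=3 = R3
  [7:5] rs=7 = R7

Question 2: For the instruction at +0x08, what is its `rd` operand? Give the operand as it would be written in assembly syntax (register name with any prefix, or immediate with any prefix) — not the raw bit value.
R7

@+08  little-endian(c0 ef) = 0xefc0
  top 5b → 0x1d → cp [RR]
  [10:8] rd=7 = R7
  [7:5] rs=6 = R6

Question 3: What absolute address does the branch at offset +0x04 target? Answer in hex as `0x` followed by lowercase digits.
+0x04: fa e7 ⇒ word 0xe7fa (little)
  opcode bits[15:11]=0x1c: jnz/J
  imm: (w>>0)&0x7ff=0x7fa (s11→-6) → $-6
  target = base 0x25ce + off 0x04 + 2 + imm -6 = 0x25ce

0x25ce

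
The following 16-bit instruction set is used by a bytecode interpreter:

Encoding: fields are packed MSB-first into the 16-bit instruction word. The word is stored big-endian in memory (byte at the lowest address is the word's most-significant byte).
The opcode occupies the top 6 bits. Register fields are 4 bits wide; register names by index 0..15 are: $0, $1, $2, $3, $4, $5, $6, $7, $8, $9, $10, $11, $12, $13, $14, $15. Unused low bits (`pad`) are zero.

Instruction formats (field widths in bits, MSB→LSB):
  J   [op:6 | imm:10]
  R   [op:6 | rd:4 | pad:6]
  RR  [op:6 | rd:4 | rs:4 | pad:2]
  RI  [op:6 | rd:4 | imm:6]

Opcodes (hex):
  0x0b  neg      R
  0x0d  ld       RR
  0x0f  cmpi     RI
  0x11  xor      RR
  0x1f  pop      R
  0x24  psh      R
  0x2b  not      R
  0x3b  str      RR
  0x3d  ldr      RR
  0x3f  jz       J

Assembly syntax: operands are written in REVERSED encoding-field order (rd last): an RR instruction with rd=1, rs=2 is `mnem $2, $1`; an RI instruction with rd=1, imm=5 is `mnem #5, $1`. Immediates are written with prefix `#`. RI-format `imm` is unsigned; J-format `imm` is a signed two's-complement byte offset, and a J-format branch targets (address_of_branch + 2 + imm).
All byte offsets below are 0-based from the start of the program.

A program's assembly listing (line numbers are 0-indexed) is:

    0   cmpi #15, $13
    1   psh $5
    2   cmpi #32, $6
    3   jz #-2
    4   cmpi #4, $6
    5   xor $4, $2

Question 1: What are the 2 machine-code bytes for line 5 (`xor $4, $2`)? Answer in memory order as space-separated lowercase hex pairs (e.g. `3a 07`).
5. xor fields op=0x11:6|rd=2:4|rs=4:4|pad=0:2 → word 4490h → 44 90

44 90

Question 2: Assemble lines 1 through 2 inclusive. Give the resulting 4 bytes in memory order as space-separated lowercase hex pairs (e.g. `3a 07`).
1. psh fields op=0x24:6|rd=5:4|pad=0:6 → word 9140h → 91 40
2. cmpi fields op=0xf:6|rd=6:4|imm=32:6 → word 3da0h → 3d a0

91 40 3d a0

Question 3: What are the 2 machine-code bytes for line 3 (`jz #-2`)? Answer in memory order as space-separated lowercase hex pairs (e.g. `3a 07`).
line 3 (jz): pack op=0x3f:6|imm=-2:10 = 0xfffe; big→ ff fe

ff fe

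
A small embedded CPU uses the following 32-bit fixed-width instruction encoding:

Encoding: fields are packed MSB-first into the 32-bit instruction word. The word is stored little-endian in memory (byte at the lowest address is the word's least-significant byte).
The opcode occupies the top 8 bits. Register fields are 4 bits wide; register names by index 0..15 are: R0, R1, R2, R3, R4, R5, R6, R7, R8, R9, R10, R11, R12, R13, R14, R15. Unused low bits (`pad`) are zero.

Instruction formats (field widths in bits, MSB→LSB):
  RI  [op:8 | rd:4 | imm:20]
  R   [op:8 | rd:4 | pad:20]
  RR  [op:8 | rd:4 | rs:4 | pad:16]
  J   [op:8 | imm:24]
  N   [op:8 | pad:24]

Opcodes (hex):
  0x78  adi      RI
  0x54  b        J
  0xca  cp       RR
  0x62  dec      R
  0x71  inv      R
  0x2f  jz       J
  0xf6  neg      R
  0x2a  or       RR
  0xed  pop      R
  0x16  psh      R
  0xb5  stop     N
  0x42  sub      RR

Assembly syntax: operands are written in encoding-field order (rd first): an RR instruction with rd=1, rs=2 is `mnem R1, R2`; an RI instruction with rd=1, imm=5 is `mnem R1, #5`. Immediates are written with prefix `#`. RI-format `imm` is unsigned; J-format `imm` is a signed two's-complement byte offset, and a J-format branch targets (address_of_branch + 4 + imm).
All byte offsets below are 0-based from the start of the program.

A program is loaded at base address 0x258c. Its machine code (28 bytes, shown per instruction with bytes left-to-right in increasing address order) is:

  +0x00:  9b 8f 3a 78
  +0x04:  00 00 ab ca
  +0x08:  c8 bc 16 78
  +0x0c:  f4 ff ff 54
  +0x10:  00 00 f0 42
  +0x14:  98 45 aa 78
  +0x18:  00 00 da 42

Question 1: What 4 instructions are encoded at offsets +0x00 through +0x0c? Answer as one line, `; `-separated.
+0x00: 9b 8f 3a 78 ⇒ word 0x783a8f9b (little)
  opcode bits[31:24]=0x78: adi/RI
  rd@[23:20]=0x3 ⇒ R3
  imm@[19:0]=0xa8f9b ⇒ #692123
+0x04: 00 00 ab ca ⇒ word 0xcaab0000 (little)
  opcode bits[31:24]=0xca: cp/RR
  rd@[23:20]=0xa ⇒ R10
  rs@[19:16]=0xb ⇒ R11
+0x08: c8 bc 16 78 ⇒ word 0x7816bcc8 (little)
  opcode bits[31:24]=0x78: adi/RI
  rd@[23:20]=0x1 ⇒ R1
  imm@[19:0]=0x6bcc8 ⇒ #441544
+0x0c: f4 ff ff 54 ⇒ word 0x54fffff4 (little)
  opcode bits[31:24]=0x54: b/J
  imm@[23:0]=0xfffff4 (s24→-12) ⇒ #-12

adi R3, #692123; cp R10, R11; adi R1, #441544; b #-12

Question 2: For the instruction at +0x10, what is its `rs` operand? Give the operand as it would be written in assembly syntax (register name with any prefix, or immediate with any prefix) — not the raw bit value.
R0

[10] 00 00 f0 42 → 0x42f00000
  op=0x42f00000>>24=0x42 ⇒ sub (RR)
  rd@[23:20]=0xf ⇒ R15
  rs@[19:16]=0x0 ⇒ R0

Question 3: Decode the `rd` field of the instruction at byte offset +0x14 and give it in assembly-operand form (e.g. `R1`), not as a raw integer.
R10

@+14  little-endian(98 45 aa 78) = 0x78aa4598
  op=0x78aa4598>>24=0x78 ⇒ adi (RI)
  rd: (w>>20)&0xf=0xa → R10
  imm: (w>>0)&0xfffff=0xa4598 → #673176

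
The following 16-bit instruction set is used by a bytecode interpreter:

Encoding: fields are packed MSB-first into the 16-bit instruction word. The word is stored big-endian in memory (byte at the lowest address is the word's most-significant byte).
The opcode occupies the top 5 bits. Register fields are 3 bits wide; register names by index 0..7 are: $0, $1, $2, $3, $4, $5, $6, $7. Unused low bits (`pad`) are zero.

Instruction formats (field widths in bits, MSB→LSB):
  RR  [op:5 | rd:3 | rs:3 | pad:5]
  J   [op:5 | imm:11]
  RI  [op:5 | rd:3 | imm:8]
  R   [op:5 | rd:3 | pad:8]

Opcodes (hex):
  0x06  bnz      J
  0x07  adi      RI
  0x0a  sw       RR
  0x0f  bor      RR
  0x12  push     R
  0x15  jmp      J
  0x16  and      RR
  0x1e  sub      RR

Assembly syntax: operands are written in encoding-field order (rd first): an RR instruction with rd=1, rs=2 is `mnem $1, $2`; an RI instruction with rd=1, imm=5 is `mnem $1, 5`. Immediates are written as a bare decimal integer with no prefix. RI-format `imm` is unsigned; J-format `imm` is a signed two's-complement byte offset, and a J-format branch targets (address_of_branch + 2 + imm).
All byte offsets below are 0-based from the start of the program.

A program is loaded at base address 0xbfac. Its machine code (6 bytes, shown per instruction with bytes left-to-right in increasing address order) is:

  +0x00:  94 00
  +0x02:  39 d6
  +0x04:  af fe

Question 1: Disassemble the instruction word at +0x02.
adi $1, 214

+0x02: 39 d6 ⇒ word 0x39d6 (big)
  opcode bits[15:11]=0x7: adi/RI
  rd: (w>>8)&0x7=0x1 → $1
  imm: (w>>0)&0xff=0xd6 → 214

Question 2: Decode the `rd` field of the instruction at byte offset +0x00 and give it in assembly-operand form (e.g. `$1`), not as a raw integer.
$4

+0x00: 94 00 ⇒ word 0x9400 (big)
  op=0x9400>>11=0x12 ⇒ push (R)
  [10:8] rd=4 = $4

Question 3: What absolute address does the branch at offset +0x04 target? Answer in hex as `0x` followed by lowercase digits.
0xbfb0

@+04  big-endian(af fe) = 0xaffe
  opcode bits[15:11]=0x15: jmp/J
  [10:0] imm=2046 (s11→-2) = -2
  target = base 0xbfac + off 0x04 + 2 + imm -2 = 0xbfb0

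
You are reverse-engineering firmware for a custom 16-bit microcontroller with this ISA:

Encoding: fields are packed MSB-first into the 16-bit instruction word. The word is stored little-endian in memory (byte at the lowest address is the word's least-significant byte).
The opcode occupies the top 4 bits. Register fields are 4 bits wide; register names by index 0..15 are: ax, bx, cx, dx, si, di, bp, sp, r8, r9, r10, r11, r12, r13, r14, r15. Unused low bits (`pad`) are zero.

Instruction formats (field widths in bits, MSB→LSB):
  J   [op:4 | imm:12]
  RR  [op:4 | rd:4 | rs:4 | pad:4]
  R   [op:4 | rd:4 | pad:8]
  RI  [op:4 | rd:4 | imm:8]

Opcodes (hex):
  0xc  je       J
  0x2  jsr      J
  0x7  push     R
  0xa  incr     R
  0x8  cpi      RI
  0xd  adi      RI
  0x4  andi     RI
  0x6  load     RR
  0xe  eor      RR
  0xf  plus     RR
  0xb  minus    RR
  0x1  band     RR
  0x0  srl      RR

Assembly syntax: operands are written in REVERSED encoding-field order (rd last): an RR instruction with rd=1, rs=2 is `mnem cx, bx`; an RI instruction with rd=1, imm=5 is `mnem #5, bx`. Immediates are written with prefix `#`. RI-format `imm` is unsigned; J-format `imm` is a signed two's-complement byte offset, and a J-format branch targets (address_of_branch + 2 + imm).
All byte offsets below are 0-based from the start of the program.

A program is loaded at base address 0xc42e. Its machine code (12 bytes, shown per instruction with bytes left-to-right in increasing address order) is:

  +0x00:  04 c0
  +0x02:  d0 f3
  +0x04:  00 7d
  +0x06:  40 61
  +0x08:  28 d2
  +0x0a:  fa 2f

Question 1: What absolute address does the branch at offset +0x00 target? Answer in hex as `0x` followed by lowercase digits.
0xc434

off 0x00: read 04 c0 as little → 0xc004
  op=0xc004>>12=0xc ⇒ je (J)
  [11:0] imm=4 = #4
  target = base 0xc42e + off 0x00 + 2 + imm 4 = 0xc434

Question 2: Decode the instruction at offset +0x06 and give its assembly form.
load si, bx

+0x06: 40 61 ⇒ word 0x6140 (little)
  op=0x6140>>12=0x6 ⇒ load (RR)
  [11:8] rd=1 = bx
  [7:4] rs=4 = si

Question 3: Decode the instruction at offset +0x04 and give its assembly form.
+0x04: 00 7d ⇒ word 0x7d00 (little)
  opcode bits[15:12]=0x7: push/R
  rd: (w>>8)&0xf=0xd → r13

push r13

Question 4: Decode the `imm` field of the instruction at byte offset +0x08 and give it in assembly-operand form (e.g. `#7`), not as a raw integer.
#40

@+08  little-endian(28 d2) = 0xd228
  opcode bits[15:12]=0xd: adi/RI
  [11:8] rd=2 = cx
  [7:0] imm=40 = #40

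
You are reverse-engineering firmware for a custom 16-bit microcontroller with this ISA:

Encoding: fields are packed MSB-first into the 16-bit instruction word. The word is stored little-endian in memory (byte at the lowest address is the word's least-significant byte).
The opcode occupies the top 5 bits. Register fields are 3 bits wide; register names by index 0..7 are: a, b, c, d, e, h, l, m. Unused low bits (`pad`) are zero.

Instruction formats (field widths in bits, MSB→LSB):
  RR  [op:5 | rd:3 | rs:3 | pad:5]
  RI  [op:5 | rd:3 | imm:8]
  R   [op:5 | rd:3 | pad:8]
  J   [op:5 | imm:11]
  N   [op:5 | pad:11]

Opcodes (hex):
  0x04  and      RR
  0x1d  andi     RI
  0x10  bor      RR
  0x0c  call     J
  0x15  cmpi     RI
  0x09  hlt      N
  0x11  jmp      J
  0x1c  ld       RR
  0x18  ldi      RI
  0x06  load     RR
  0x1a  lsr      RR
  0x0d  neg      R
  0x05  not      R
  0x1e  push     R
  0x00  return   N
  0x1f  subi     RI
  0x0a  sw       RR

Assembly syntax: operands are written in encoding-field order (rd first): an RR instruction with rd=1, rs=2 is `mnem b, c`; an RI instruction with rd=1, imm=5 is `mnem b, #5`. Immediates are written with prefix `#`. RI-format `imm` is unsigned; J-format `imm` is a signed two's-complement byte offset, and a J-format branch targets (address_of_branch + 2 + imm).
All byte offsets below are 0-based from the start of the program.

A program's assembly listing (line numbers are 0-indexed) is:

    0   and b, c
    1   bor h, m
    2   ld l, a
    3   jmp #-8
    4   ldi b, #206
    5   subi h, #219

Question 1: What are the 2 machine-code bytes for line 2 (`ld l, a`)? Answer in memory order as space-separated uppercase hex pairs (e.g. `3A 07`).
line 2 (ld): pack op=0x1c:5|rd=6:3|rs=0:3|pad=0:5 = 0xe600; little→ 00 e6

00 E6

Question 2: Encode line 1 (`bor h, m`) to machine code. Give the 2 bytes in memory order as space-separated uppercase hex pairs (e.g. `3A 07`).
E0 85

line 1 (bor): pack op=0x10:5|rd=5:3|rs=7:3|pad=0:5 = 0x85e0; little→ e0 85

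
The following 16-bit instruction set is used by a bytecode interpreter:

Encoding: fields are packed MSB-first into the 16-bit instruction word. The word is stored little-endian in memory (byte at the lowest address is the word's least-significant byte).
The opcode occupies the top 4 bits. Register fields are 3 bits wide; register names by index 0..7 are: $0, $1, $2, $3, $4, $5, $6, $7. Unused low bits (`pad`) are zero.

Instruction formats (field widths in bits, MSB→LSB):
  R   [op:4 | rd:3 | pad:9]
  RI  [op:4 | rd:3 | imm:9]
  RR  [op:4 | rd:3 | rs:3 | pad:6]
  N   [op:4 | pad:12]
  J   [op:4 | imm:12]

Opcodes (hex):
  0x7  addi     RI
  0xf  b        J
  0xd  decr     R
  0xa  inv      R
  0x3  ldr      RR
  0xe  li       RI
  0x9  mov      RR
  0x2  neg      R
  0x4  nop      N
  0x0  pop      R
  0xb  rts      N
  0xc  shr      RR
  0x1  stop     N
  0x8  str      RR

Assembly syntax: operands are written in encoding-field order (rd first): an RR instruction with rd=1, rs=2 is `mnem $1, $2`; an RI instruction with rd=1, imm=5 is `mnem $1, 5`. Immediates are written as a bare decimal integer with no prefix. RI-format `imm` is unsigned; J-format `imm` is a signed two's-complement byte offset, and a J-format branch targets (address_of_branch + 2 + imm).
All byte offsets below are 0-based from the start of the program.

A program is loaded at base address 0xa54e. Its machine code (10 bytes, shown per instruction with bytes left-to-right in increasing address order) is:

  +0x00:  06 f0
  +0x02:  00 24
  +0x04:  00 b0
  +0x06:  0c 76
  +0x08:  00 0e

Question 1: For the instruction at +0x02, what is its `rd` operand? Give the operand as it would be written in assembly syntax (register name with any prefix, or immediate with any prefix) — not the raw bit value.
[02] 00 24 → 0x2400
  op=0x2400>>12=0x2 ⇒ neg (R)
  [11:9] rd=2 = $2

$2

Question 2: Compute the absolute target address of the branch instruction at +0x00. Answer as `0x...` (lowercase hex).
off 0x00: read 06 f0 as little → 0xf006
  opcode bits[15:12]=0xf: b/J
  imm@[11:0]=0x6 ⇒ 6
  target = base 0xa54e + off 0x00 + 2 + imm 6 = 0xa556

0xa556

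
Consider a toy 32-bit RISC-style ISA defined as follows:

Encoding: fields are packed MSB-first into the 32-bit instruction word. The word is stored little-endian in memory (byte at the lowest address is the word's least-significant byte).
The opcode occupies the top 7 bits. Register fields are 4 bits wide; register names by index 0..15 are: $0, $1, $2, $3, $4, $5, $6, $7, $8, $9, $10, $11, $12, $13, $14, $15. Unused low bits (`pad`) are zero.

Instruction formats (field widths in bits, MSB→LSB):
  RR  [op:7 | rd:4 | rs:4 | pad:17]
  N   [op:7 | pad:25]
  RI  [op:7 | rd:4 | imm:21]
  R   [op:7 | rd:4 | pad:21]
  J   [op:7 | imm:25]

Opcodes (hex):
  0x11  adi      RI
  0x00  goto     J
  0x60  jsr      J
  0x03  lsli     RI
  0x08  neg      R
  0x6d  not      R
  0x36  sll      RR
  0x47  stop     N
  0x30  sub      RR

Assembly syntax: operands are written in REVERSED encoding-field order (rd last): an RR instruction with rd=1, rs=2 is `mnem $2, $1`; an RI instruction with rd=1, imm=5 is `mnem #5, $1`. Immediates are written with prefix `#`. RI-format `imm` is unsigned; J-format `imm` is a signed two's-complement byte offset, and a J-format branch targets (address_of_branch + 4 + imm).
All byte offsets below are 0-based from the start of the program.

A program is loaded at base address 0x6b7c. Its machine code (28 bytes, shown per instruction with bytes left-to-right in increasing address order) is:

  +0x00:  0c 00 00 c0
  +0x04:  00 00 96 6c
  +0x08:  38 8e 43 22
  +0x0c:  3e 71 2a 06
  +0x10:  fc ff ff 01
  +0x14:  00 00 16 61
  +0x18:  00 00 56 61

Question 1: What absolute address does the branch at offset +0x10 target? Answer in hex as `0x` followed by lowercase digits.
0x6b8c

off 0x10: read fc ff ff 01 as little → 0x01fffffc
  top 7b → 0x0 → goto [J]
  imm@[24:0]=0x1fffffc (s25→-4) ⇒ #-4
  target = base 0x6b7c + off 0x10 + 4 + imm -4 = 0x6b8c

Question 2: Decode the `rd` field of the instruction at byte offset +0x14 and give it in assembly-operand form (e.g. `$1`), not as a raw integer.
$8

[14] 00 00 16 61 → 0x61160000
  op=0x61160000>>25=0x30 ⇒ sub (RR)
  rd: (w>>21)&0xf=0x8 → $8
  rs: (w>>17)&0xf=0xb → $11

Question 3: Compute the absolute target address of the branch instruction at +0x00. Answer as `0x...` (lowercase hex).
0x6b8c

[00] 0c 00 00 c0 → 0xc000000c
  top 7b → 0x60 → jsr [J]
  imm@[24:0]=0xc ⇒ #12
  target = base 0x6b7c + off 0x00 + 4 + imm 12 = 0x6b8c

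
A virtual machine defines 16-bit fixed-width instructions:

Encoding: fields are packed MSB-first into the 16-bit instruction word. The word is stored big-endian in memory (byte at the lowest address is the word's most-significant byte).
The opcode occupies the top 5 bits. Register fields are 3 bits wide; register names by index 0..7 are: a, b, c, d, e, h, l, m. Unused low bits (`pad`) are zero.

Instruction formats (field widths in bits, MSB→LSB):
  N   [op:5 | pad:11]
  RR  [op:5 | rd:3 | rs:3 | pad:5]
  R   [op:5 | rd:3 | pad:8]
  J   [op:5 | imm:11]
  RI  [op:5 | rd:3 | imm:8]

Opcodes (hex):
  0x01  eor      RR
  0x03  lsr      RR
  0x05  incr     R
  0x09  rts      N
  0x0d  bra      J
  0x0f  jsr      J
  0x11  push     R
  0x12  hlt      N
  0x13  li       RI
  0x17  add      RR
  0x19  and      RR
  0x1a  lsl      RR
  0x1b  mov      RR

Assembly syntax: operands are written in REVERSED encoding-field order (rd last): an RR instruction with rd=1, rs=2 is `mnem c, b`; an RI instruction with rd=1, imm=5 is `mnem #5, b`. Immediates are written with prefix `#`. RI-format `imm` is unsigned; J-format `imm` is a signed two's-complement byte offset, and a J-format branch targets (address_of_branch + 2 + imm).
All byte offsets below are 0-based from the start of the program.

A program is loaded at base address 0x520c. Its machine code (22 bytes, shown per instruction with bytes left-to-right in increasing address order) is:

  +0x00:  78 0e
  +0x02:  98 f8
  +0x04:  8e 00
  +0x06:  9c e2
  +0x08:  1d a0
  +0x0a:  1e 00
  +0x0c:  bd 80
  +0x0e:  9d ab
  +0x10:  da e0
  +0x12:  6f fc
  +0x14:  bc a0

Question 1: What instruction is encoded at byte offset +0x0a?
lsr a, l

off 0x0a: read 1e 00 as big → 0x1e00
  op=0x1e00>>11=0x3 ⇒ lsr (RR)
  [10:8] rd=6 = l
  [7:5] rs=0 = a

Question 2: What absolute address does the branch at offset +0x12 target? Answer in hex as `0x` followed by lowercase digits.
@+12  big-endian(6f fc) = 0x6ffc
  op=0x6ffc>>11=0xd ⇒ bra (J)
  imm@[10:0]=0x7fc (s11→-4) ⇒ #-4
  target = base 0x520c + off 0x12 + 2 + imm -4 = 0x521c

0x521c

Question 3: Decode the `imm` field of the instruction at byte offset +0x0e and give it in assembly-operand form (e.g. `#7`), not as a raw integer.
#171

@+0e  big-endian(9d ab) = 0x9dab
  opcode bits[15:11]=0x13: li/RI
  rd@[10:8]=0x5 ⇒ h
  imm@[7:0]=0xab ⇒ #171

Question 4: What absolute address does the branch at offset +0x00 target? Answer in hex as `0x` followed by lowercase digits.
+0x00: 78 0e ⇒ word 0x780e (big)
  op=0x780e>>11=0xf ⇒ jsr (J)
  imm@[10:0]=0xe ⇒ #14
  target = base 0x520c + off 0x00 + 2 + imm 14 = 0x521c

0x521c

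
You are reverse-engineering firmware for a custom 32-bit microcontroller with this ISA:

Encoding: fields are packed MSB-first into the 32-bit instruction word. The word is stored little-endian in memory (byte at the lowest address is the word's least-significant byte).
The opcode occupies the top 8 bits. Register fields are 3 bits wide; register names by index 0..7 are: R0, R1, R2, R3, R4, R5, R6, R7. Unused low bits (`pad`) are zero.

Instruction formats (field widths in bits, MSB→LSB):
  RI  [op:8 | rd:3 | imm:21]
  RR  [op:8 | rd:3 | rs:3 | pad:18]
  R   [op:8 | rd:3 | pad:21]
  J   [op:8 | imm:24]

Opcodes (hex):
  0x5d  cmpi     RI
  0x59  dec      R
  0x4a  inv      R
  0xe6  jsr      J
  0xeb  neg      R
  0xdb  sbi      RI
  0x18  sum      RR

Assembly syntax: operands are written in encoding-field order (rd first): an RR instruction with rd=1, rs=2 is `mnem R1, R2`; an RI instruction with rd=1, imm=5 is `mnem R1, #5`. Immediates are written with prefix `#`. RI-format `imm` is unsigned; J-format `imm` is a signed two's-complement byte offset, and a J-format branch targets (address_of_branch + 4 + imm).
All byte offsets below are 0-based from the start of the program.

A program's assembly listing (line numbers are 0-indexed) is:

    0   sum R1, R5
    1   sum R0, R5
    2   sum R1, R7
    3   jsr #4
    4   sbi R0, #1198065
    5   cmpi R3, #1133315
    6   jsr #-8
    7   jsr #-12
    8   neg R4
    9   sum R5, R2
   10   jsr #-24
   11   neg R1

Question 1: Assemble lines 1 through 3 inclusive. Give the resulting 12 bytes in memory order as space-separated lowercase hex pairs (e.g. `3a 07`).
L1: sum op=0x18:8|rd=0:3|rs=5:3|pad=0:18 ⇒ 0x18140000 ⇒ little 00 00 14 18
L2: sum op=0x18:8|rd=1:3|rs=7:3|pad=0:18 ⇒ 0x183c0000 ⇒ little 00 00 3c 18
L3: jsr op=0xe6:8|imm=4:24 ⇒ 0xe6000004 ⇒ little 04 00 00 e6

00 00 14 18 00 00 3c 18 04 00 00 e6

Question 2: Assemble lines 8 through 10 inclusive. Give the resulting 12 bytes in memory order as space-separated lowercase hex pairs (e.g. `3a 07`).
8. neg fields op=0xeb:8|rd=4:3|pad=0:21 → word eb800000h → 00 00 80 eb
9. sum fields op=0x18:8|rd=5:3|rs=2:3|pad=0:18 → word 18a80000h → 00 00 a8 18
10. jsr fields op=0xe6:8|imm=-24:24 → word e6ffffe8h → e8 ff ff e6

00 00 80 eb 00 00 a8 18 e8 ff ff e6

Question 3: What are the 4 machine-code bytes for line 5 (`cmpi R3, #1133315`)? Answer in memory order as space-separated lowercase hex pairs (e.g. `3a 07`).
L5: cmpi op=0x5d:8|rd=3:3|imm=1133315:21 ⇒ 0x5d714b03 ⇒ little 03 4b 71 5d

03 4b 71 5d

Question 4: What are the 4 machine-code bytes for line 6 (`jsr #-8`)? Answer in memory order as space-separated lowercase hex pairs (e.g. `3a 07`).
6. jsr fields op=0xe6:8|imm=-8:24 → word e6fffff8h → f8 ff ff e6

f8 ff ff e6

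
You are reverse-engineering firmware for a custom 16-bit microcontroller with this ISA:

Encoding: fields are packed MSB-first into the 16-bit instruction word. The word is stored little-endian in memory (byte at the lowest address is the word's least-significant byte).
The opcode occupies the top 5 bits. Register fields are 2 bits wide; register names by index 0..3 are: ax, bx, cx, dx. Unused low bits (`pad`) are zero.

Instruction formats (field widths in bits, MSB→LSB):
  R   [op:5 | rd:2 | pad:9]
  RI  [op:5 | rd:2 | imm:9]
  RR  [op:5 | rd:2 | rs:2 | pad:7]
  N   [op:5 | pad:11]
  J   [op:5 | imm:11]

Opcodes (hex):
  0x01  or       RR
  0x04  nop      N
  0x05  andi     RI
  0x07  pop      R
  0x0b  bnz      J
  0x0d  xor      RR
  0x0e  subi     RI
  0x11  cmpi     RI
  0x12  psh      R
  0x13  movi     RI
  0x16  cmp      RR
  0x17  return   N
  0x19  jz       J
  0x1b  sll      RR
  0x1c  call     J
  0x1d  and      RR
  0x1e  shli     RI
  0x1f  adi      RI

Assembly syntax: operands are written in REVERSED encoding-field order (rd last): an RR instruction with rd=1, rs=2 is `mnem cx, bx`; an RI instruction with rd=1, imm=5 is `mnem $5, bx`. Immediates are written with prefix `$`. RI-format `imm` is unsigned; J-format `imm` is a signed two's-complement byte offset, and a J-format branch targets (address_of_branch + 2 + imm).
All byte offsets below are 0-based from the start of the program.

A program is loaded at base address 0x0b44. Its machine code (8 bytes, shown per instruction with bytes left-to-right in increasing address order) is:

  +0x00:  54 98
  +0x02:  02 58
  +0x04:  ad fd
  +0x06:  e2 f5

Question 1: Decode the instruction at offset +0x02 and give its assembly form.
off 0x02: read 02 58 as little → 0x5802
  op=0x5802>>11=0xb ⇒ bnz (J)
  imm: (w>>0)&0x7ff=0x2 → $2

bnz $2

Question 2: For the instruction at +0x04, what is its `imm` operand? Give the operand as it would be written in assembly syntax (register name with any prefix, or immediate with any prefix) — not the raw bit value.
$429

@+04  little-endian(ad fd) = 0xfdad
  opcode bits[15:11]=0x1f: adi/RI
  [10:9] rd=2 = cx
  [8:0] imm=429 = $429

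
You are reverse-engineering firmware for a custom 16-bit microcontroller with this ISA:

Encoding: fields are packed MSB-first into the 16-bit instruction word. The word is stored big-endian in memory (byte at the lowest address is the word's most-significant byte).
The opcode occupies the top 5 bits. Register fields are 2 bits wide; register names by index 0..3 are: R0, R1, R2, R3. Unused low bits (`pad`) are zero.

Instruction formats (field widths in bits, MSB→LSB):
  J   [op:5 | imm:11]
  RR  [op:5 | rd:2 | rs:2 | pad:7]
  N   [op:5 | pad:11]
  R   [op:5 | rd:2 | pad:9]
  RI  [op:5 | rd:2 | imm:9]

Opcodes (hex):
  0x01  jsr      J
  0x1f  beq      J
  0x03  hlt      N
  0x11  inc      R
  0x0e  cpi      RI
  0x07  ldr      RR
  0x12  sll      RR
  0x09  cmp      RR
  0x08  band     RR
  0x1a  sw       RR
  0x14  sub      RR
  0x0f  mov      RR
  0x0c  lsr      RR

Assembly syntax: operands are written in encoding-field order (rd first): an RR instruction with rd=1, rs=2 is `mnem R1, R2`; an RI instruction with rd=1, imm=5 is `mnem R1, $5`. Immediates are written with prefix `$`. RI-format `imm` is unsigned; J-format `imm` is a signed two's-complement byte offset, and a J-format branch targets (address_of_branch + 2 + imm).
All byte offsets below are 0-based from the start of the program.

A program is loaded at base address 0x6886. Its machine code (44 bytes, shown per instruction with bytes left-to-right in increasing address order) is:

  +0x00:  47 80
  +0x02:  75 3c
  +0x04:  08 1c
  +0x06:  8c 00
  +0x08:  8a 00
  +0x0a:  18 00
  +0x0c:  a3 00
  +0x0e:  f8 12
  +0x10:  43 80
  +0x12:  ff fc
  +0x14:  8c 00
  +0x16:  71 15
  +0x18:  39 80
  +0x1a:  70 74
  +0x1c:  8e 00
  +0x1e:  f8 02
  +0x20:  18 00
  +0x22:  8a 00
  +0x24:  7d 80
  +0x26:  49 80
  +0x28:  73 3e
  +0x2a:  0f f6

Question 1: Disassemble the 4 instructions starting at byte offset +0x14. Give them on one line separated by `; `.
off 0x14: read 8c 00 as big → 0x8c00
  opcode bits[15:11]=0x11: inc/R
  [10:9] rd=2 = R2
off 0x16: read 71 15 as big → 0x7115
  opcode bits[15:11]=0xe: cpi/RI
  [10:9] rd=0 = R0
  [8:0] imm=277 = $277
off 0x18: read 39 80 as big → 0x3980
  opcode bits[15:11]=0x7: ldr/RR
  [10:9] rd=0 = R0
  [8:7] rs=3 = R3
off 0x1a: read 70 74 as big → 0x7074
  opcode bits[15:11]=0xe: cpi/RI
  [10:9] rd=0 = R0
  [8:0] imm=116 = $116

inc R2; cpi R0, $277; ldr R0, R3; cpi R0, $116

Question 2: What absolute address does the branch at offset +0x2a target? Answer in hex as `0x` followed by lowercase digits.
[2a] 0f f6 → 0x0ff6
  op=0x0ff6>>11=0x1 ⇒ jsr (J)
  imm: (w>>0)&0x7ff=0x7f6 (s11→-10) → $-10
  target = base 0x6886 + off 0x2a + 2 + imm -10 = 0x68a8

0x68a8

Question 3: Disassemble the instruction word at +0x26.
cmp R0, R3

off 0x26: read 49 80 as big → 0x4980
  opcode bits[15:11]=0x9: cmp/RR
  rd: (w>>9)&0x3=0x0 → R0
  rs: (w>>7)&0x3=0x3 → R3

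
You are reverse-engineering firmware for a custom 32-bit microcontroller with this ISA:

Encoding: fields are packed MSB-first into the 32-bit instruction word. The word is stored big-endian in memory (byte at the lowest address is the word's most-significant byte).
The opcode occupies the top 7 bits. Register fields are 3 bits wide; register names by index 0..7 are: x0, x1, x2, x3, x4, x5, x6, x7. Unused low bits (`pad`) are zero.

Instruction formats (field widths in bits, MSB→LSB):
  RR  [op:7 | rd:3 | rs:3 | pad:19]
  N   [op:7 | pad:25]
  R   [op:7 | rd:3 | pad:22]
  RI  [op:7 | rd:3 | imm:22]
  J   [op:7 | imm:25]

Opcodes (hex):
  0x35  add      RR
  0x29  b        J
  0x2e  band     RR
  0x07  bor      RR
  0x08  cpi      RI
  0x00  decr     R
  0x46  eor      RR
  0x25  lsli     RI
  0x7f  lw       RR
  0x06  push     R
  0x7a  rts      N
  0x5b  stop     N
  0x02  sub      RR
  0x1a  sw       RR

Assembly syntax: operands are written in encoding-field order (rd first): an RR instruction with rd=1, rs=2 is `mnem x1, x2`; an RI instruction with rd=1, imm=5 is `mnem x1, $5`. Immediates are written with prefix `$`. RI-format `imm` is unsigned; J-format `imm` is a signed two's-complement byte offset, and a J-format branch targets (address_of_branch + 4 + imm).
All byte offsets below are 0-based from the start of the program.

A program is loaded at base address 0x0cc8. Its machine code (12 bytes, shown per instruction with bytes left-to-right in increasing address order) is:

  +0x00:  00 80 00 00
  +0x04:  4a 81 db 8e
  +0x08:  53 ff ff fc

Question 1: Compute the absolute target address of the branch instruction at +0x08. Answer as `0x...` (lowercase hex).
0x0cd0

off 0x08: read 53 ff ff fc as big → 0x53fffffc
  op=0x53fffffc>>25=0x29 ⇒ b (J)
  [24:0] imm=33554428 (s25→-4) = $-4
  target = base 0x0cc8 + off 0x08 + 4 + imm -4 = 0x0cd0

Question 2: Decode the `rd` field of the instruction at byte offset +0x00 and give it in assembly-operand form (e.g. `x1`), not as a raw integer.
x2

off 0x00: read 00 80 00 00 as big → 0x00800000
  opcode bits[31:25]=0x0: decr/R
  [24:22] rd=2 = x2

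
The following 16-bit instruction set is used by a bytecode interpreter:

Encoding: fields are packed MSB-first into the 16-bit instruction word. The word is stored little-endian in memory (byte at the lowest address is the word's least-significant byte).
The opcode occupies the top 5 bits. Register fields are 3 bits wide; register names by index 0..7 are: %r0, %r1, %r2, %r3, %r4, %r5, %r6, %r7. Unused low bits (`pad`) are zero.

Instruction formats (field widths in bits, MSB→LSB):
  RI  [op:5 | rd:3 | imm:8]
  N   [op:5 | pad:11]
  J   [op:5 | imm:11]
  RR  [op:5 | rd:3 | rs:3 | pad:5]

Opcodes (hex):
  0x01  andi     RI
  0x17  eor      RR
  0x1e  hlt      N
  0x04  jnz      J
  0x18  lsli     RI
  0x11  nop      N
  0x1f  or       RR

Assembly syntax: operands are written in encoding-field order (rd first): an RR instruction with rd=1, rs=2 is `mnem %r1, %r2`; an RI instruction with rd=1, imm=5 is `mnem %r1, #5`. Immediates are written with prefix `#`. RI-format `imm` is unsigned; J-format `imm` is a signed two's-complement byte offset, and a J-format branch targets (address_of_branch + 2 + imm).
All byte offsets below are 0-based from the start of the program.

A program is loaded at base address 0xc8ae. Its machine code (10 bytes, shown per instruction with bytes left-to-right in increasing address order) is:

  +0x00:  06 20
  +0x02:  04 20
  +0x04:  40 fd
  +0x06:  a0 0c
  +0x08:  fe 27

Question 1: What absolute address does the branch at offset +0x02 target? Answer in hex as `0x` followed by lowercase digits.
0xc8b6

+0x02: 04 20 ⇒ word 0x2004 (little)
  opcode bits[15:11]=0x4: jnz/J
  imm@[10:0]=0x4 ⇒ #4
  target = base 0xc8ae + off 0x02 + 2 + imm 4 = 0xc8b6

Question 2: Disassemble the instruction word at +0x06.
@+06  little-endian(a0 0c) = 0x0ca0
  top 5b → 0x1 → andi [RI]
  rd@[10:8]=0x4 ⇒ %r4
  imm@[7:0]=0xa0 ⇒ #160

andi %r4, #160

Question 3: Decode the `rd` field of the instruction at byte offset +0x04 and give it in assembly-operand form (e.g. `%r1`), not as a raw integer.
%r5

[04] 40 fd → 0xfd40
  top 5b → 0x1f → or [RR]
  [10:8] rd=5 = %r5
  [7:5] rs=2 = %r2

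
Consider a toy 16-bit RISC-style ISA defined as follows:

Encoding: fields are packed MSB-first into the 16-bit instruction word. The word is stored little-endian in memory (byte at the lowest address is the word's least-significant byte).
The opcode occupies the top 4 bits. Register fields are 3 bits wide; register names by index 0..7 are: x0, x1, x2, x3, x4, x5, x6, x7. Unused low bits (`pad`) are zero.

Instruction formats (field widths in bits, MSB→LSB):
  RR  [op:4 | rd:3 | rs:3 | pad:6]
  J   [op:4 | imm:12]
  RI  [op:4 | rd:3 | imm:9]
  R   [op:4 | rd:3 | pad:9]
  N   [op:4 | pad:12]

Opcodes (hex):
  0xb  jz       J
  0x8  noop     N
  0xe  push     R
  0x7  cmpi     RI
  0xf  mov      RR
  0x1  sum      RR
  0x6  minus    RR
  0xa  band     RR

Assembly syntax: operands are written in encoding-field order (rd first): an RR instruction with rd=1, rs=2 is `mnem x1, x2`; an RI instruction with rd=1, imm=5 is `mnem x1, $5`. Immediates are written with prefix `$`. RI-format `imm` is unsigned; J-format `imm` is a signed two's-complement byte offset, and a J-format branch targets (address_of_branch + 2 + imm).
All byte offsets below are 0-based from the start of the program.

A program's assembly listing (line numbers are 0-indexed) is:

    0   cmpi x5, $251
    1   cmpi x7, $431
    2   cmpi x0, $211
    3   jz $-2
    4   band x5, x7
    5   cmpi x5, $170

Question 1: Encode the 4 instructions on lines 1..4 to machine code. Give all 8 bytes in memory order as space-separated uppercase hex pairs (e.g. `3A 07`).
AF 7F D3 70 FE BF C0 AB

L1: cmpi op=0x7:4|rd=7:3|imm=431:9 ⇒ 0x7faf ⇒ little af 7f
L2: cmpi op=0x7:4|rd=0:3|imm=211:9 ⇒ 0x70d3 ⇒ little d3 70
L3: jz op=0xb:4|imm=-2:12 ⇒ 0xbffe ⇒ little fe bf
L4: band op=0xa:4|rd=5:3|rs=7:3|pad=0:6 ⇒ 0xabc0 ⇒ little c0 ab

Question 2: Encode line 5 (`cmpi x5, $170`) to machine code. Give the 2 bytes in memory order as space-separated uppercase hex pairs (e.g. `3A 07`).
5. cmpi fields op=0x7:4|rd=5:3|imm=170:9 → word 7aaah → aa 7a

AA 7A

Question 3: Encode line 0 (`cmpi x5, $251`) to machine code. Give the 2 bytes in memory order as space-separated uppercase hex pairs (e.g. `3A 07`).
FB 7A

0. cmpi fields op=0x7:4|rd=5:3|imm=251:9 → word 7afbh → fb 7a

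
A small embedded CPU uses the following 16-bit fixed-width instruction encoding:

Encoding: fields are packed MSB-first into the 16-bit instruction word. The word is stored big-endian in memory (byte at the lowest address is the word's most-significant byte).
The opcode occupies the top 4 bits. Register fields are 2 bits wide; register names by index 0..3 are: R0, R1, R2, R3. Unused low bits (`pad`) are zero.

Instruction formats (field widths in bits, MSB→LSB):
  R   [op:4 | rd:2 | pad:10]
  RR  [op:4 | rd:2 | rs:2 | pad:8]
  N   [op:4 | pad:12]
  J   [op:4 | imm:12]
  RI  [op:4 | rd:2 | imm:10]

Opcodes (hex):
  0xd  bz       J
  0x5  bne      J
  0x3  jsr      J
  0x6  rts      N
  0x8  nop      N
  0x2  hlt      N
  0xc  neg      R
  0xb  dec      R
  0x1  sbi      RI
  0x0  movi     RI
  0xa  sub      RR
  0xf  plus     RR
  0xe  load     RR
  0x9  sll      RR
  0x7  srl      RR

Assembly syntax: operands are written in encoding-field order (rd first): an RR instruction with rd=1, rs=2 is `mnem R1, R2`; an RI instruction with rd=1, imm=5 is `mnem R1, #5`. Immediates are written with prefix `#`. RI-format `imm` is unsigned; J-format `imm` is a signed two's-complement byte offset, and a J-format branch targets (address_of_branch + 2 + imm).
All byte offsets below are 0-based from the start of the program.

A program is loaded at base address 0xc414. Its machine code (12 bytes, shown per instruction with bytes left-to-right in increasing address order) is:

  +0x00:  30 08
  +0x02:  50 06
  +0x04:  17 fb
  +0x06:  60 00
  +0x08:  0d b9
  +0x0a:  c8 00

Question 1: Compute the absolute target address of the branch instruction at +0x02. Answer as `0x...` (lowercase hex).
[02] 50 06 → 0x5006
  top 4b → 0x5 → bne [J]
  imm@[11:0]=0x6 ⇒ #6
  target = base 0xc414 + off 0x02 + 2 + imm 6 = 0xc41e

0xc41e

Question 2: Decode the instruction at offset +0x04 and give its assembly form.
off 0x04: read 17 fb as big → 0x17fb
  top 4b → 0x1 → sbi [RI]
  [11:10] rd=1 = R1
  [9:0] imm=1019 = #1019

sbi R1, #1019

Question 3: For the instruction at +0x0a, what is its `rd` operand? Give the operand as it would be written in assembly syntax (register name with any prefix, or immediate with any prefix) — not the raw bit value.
R2

@+0a  big-endian(c8 00) = 0xc800
  op=0xc800>>12=0xc ⇒ neg (R)
  rd@[11:10]=0x2 ⇒ R2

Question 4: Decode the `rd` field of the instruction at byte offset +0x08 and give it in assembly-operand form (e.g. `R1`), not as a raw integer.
R3

[08] 0d b9 → 0x0db9
  op=0x0db9>>12=0x0 ⇒ movi (RI)
  rd: (w>>10)&0x3=0x3 → R3
  imm: (w>>0)&0x3ff=0x1b9 → #441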